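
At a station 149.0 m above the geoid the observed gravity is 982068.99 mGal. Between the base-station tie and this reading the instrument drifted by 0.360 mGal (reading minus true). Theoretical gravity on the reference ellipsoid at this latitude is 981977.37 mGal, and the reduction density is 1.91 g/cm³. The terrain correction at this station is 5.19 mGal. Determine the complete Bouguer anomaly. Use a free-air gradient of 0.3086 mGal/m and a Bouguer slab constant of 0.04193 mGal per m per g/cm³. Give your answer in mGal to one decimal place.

Drift-corrected reading = 982068.99 − (0.360) = 982068.630 mGal
Free-air correction = 0.3086 × 149.0 = 45.98 mGal
Free-air anomaly = 982068.630 − 981977.37 + (45.98) = 137.240 mGal
Bouguer slab correction = 0.04193 × 1.91 × 149.0 = 11.93 mGal
Simple Bouguer anomaly = 137.240 − (11.93) = 125.310 mGal
Complete Bouguer anomaly = 125.310 + 5.19 = 130.500 mGal

130.5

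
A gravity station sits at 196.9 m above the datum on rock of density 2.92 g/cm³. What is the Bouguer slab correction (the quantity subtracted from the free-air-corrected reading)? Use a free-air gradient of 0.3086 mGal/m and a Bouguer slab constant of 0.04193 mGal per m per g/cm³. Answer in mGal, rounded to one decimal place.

24.1

Bouguer slab correction = 0.04193 × 2.92 × 196.9 = 24.1 mGal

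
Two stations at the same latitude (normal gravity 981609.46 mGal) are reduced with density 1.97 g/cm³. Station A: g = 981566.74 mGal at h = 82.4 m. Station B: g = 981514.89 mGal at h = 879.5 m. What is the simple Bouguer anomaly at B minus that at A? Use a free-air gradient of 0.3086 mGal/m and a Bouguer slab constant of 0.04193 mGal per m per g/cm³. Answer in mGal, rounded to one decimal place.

128.3

Δg_SB(A) = 981566.74 − 981609.46 + 0.3086×82.4 − 0.04193×1.97×82.4 = -24.10 mGal
Δg_SB(B) = 981514.89 − 981609.46 + 0.3086×879.5 − 0.04193×1.97×879.5 = 104.20 mGal
Difference = 104.20 − (-24.10) = 128.30 mGal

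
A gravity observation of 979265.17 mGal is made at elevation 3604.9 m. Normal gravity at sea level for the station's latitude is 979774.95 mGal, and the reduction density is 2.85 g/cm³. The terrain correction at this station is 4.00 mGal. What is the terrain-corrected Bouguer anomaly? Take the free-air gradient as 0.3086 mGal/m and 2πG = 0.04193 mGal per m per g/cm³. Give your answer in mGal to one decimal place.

Free-air correction = 0.3086 × 3604.9 = 1112.47 mGal
Free-air anomaly = 979265.17 − 979774.95 + (1112.47) = 602.69 mGal
Bouguer slab correction = 0.04193 × 2.85 × 3604.9 = 430.79 mGal
Simple Bouguer anomaly = 602.69 − (430.79) = 171.90 mGal
Complete Bouguer anomaly = 171.90 + 4.00 = 175.90 mGal

175.9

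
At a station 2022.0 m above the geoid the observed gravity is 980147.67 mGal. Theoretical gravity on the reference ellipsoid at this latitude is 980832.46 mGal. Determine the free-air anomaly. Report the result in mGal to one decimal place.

Free-air correction = 0.3086 × 2022.0 = 623.99 mGal
Free-air anomaly = 980147.67 − 980832.46 + (623.99) = -60.80 mGal

-60.8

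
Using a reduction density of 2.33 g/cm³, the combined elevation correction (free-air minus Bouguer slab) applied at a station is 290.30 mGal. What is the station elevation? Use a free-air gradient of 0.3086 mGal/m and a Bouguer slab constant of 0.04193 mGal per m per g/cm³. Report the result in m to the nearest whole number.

1376

Combined gradient = 0.3086 − 0.04193 × 2.33 = 0.2109031 mGal/m
h = 290.30 / 0.2109031 = 1376.46 m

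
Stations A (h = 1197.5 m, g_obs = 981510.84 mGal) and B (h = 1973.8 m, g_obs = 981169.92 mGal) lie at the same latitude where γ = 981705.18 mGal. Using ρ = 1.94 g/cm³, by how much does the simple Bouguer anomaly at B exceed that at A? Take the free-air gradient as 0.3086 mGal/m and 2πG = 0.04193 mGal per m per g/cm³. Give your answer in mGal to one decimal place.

Δg_SB(A) = 981510.84 − 981705.18 + 0.3086×1197.5 − 0.04193×1.94×1197.5 = 77.80 mGal
Δg_SB(B) = 981169.92 − 981705.18 + 0.3086×1973.8 − 0.04193×1.94×1973.8 = -86.70 mGal
Difference = -86.70 − (77.80) = -164.50 mGal

-164.5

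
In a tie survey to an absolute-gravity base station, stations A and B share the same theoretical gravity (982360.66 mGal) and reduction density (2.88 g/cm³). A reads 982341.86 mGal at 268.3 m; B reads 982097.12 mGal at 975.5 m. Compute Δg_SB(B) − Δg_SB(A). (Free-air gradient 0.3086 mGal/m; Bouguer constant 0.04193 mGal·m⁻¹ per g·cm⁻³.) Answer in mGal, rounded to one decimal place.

Δg_SB(A) = 982341.86 − 982360.66 + 0.3086×268.3 − 0.04193×2.88×268.3 = 31.60 mGal
Δg_SB(B) = 982097.12 − 982360.66 + 0.3086×975.5 − 0.04193×2.88×975.5 = -80.30 mGal
Difference = -80.30 − (31.60) = -111.90 mGal

-111.9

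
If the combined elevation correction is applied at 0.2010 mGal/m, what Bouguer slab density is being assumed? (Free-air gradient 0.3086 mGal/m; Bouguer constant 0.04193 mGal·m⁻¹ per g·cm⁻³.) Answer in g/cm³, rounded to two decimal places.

2.57

0.2010 = 0.3086 − 0.04193 × ρ
ρ = (0.3086 − 0.2010) / 0.04193 = 2.57 g/cm³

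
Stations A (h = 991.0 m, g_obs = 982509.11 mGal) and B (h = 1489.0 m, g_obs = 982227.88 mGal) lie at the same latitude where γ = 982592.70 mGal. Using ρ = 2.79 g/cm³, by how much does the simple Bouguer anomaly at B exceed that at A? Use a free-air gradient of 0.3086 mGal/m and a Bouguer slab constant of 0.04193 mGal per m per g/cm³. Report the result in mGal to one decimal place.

-185.8

Δg_SB(A) = 982509.11 − 982592.70 + 0.3086×991.0 − 0.04193×2.79×991.0 = 106.30 mGal
Δg_SB(B) = 982227.88 − 982592.70 + 0.3086×1489.0 − 0.04193×2.79×1489.0 = -79.50 mGal
Difference = -79.50 − (106.30) = -185.80 mGal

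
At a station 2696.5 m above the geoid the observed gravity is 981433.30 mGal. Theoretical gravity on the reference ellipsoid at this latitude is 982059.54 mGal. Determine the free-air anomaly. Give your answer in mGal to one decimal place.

205.9

Free-air correction = 0.3086 × 2696.5 = 832.14 mGal
Free-air anomaly = 981433.30 − 982059.54 + (832.14) = 205.90 mGal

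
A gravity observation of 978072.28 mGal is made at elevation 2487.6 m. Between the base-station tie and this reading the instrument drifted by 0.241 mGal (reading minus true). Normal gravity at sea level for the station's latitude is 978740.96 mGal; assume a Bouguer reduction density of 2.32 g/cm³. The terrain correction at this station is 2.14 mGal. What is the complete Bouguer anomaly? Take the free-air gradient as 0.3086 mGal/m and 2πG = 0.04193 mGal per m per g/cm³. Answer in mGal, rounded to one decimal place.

-141.1

Drift-corrected reading = 978072.28 − (0.241) = 978072.039 mGal
Free-air correction = 0.3086 × 2487.6 = 767.67 mGal
Free-air anomaly = 978072.039 − 978740.96 + (767.67) = 98.749 mGal
Bouguer slab correction = 0.04193 × 2.32 × 2487.6 = 241.99 mGal
Simple Bouguer anomaly = 98.749 − (241.99) = -143.241 mGal
Complete Bouguer anomaly = -143.241 + 2.14 = -141.101 mGal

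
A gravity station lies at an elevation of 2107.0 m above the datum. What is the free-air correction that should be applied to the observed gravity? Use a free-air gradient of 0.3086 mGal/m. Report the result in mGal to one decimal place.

Free-air correction = 0.3086 × 2107.0 = 650.2 mGal

650.2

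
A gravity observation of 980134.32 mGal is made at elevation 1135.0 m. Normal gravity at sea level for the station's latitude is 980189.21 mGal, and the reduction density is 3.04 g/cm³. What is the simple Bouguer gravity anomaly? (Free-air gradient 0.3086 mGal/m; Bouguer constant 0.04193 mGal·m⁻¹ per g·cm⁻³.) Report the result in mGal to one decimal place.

150.7

Free-air correction = 0.3086 × 1135.0 = 350.26 mGal
Free-air anomaly = 980134.32 − 980189.21 + (350.26) = 295.37 mGal
Bouguer slab correction = 0.04193 × 3.04 × 1135.0 = 144.68 mGal
Simple Bouguer anomaly = 295.37 − (144.68) = 150.69 mGal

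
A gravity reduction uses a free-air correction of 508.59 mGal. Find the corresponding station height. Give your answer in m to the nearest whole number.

1648

h = 508.59 / 0.3086 = 1648.06 m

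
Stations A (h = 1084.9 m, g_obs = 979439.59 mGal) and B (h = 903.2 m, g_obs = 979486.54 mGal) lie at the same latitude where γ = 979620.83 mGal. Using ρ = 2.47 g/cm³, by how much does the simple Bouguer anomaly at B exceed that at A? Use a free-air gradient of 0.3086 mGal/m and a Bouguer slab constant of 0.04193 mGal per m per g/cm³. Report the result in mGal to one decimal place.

9.7

Δg_SB(A) = 979439.59 − 979620.83 + 0.3086×1084.9 − 0.04193×2.47×1084.9 = 41.20 mGal
Δg_SB(B) = 979486.54 − 979620.83 + 0.3086×903.2 − 0.04193×2.47×903.2 = 50.90 mGal
Difference = 50.90 − (41.20) = 9.70 mGal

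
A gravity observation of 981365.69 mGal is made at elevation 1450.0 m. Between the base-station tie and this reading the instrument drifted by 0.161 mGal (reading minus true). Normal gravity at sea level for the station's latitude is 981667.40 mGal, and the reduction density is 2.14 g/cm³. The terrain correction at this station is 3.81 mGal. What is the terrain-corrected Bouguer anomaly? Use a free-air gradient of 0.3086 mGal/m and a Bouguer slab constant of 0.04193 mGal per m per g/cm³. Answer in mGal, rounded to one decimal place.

19.3

Drift-corrected reading = 981365.69 − (0.161) = 981365.529 mGal
Free-air correction = 0.3086 × 1450.0 = 447.47 mGal
Free-air anomaly = 981365.529 − 981667.40 + (447.47) = 145.599 mGal
Bouguer slab correction = 0.04193 × 2.14 × 1450.0 = 130.11 mGal
Simple Bouguer anomaly = 145.599 − (130.11) = 15.489 mGal
Complete Bouguer anomaly = 15.489 + 3.81 = 19.299 mGal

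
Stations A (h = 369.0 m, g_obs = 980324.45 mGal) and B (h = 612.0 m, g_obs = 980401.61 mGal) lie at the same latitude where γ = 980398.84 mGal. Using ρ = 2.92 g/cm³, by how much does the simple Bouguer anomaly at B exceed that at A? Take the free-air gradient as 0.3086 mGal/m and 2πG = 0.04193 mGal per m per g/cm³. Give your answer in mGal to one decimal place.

Δg_SB(A) = 980324.45 − 980398.84 + 0.3086×369.0 − 0.04193×2.92×369.0 = -5.70 mGal
Δg_SB(B) = 980401.61 − 980398.84 + 0.3086×612.0 − 0.04193×2.92×612.0 = 116.70 mGal
Difference = 116.70 − (-5.70) = 122.40 mGal

122.4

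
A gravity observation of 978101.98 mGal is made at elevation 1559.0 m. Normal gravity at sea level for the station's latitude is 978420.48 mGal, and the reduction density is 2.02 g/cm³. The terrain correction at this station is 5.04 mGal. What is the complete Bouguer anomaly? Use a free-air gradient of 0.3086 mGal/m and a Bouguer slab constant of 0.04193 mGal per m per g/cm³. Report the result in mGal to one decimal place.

Free-air correction = 0.3086 × 1559.0 = 481.11 mGal
Free-air anomaly = 978101.98 − 978420.48 + (481.11) = 162.61 mGal
Bouguer slab correction = 0.04193 × 2.02 × 1559.0 = 132.05 mGal
Simple Bouguer anomaly = 162.61 − (132.05) = 30.56 mGal
Complete Bouguer anomaly = 30.56 + 5.04 = 35.60 mGal

35.6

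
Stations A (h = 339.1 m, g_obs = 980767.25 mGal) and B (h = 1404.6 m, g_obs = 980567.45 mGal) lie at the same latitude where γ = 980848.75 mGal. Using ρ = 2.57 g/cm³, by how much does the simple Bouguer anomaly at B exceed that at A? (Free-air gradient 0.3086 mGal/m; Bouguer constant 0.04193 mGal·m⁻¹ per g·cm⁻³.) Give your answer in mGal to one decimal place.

Δg_SB(A) = 980767.25 − 980848.75 + 0.3086×339.1 − 0.04193×2.57×339.1 = -13.40 mGal
Δg_SB(B) = 980567.45 − 980848.75 + 0.3086×1404.6 − 0.04193×2.57×1404.6 = 0.80 mGal
Difference = 0.80 − (-13.40) = 14.20 mGal

14.2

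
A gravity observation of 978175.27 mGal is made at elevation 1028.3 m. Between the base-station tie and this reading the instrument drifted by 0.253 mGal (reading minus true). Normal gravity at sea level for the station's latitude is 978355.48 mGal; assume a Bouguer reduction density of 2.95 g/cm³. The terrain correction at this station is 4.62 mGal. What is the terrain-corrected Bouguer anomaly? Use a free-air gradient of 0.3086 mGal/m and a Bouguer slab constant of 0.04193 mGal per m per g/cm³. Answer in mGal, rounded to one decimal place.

Drift-corrected reading = 978175.27 − (0.253) = 978175.017 mGal
Free-air correction = 0.3086 × 1028.3 = 317.33 mGal
Free-air anomaly = 978175.017 − 978355.48 + (317.33) = 136.867 mGal
Bouguer slab correction = 0.04193 × 2.95 × 1028.3 = 127.19 mGal
Simple Bouguer anomaly = 136.867 − (127.19) = 9.677 mGal
Complete Bouguer anomaly = 9.677 + 4.62 = 14.297 mGal

14.3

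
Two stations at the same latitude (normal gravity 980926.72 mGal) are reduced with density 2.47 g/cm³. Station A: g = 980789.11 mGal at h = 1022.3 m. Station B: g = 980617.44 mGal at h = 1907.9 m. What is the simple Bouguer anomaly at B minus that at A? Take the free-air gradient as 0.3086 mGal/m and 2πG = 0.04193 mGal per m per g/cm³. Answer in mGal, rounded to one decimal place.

9.9

Δg_SB(A) = 980789.11 − 980926.72 + 0.3086×1022.3 − 0.04193×2.47×1022.3 = 72.00 mGal
Δg_SB(B) = 980617.44 − 980926.72 + 0.3086×1907.9 − 0.04193×2.47×1907.9 = 81.90 mGal
Difference = 81.90 − (72.00) = 9.90 mGal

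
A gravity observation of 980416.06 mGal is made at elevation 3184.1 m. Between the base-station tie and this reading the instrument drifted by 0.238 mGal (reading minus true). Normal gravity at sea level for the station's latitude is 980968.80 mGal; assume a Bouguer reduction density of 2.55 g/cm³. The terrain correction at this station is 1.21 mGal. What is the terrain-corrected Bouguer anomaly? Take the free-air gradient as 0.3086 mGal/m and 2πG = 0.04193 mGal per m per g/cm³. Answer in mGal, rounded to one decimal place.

90.4

Drift-corrected reading = 980416.06 − (0.238) = 980415.822 mGal
Free-air correction = 0.3086 × 3184.1 = 982.61 mGal
Free-air anomaly = 980415.822 − 980968.80 + (982.61) = 429.632 mGal
Bouguer slab correction = 0.04193 × 2.55 × 3184.1 = 340.45 mGal
Simple Bouguer anomaly = 429.632 − (340.45) = 89.182 mGal
Complete Bouguer anomaly = 89.182 + 1.21 = 90.392 mGal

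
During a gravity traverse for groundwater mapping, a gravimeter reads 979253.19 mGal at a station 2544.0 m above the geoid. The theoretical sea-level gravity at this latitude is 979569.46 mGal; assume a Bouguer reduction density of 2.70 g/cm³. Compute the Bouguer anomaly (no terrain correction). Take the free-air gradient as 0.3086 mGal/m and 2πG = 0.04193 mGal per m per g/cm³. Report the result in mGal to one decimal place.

180.8

Free-air correction = 0.3086 × 2544.0 = 785.08 mGal
Free-air anomaly = 979253.19 − 979569.46 + (785.08) = 468.81 mGal
Bouguer slab correction = 0.04193 × 2.70 × 2544.0 = 288.01 mGal
Simple Bouguer anomaly = 468.81 − (288.01) = 180.80 mGal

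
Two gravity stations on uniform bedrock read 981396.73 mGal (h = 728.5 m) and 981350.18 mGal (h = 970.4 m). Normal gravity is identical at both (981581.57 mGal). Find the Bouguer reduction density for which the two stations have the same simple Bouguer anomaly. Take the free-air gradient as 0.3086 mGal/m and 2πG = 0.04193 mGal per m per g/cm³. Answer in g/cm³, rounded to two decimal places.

2.77

Δg_obs = 981350.18 − 981396.73 = -46.55 mGal over Δh = 970.4 − 728.5 = 241.9 m
Equal Bouguer anomalies ⇒ Δg_obs + (0.3086 − 0.04193ρ)·Δh = 0
0.3086 − 0.04193ρ = −Δg_obs/Δh = 0.19243
ρ = (0.3086 − 0.19243) / 0.04193 = 2.77 g/cm³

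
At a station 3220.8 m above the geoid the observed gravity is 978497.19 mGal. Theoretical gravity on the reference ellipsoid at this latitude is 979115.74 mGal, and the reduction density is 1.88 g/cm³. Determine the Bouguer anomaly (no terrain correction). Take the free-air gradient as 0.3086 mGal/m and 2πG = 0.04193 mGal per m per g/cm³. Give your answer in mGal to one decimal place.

Free-air correction = 0.3086 × 3220.8 = 993.94 mGal
Free-air anomaly = 978497.19 − 979115.74 + (993.94) = 375.39 mGal
Bouguer slab correction = 0.04193 × 1.88 × 3220.8 = 253.89 mGal
Simple Bouguer anomaly = 375.39 − (253.89) = 121.50 mGal

121.5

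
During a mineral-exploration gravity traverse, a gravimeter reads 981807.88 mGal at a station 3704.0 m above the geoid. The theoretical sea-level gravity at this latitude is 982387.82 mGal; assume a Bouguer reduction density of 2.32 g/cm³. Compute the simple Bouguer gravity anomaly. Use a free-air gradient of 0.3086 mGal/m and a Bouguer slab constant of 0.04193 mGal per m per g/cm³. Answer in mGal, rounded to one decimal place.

Free-air correction = 0.3086 × 3704.0 = 1143.05 mGal
Free-air anomaly = 981807.88 − 982387.82 + (1143.05) = 563.11 mGal
Bouguer slab correction = 0.04193 × 2.32 × 3704.0 = 360.32 mGal
Simple Bouguer anomaly = 563.11 − (360.32) = 202.79 mGal

202.8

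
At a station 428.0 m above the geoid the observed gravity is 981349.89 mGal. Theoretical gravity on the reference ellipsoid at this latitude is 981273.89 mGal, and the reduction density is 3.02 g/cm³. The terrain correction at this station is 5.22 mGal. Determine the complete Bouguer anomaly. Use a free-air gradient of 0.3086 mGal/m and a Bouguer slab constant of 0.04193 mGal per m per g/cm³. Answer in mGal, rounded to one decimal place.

Free-air correction = 0.3086 × 428.0 = 132.08 mGal
Free-air anomaly = 981349.89 − 981273.89 + (132.08) = 208.08 mGal
Bouguer slab correction = 0.04193 × 3.02 × 428.0 = 54.20 mGal
Simple Bouguer anomaly = 208.08 − (54.20) = 153.88 mGal
Complete Bouguer anomaly = 153.88 + 5.22 = 159.10 mGal

159.1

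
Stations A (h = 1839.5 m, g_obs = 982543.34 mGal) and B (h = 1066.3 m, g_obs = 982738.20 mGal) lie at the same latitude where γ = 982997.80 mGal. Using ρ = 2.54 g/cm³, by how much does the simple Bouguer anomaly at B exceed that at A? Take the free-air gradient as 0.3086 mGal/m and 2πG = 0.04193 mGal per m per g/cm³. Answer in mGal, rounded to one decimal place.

38.6

Δg_SB(A) = 982543.34 − 982997.80 + 0.3086×1839.5 − 0.04193×2.54×1839.5 = -82.70 mGal
Δg_SB(B) = 982738.20 − 982997.80 + 0.3086×1066.3 − 0.04193×2.54×1066.3 = -44.10 mGal
Difference = -44.10 − (-82.70) = 38.60 mGal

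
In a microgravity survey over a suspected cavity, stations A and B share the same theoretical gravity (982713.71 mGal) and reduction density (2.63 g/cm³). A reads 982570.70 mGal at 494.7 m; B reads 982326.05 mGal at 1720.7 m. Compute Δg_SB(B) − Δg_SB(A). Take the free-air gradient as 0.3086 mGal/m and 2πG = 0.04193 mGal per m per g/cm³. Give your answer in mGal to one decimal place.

Δg_SB(A) = 982570.70 − 982713.71 + 0.3086×494.7 − 0.04193×2.63×494.7 = -44.90 mGal
Δg_SB(B) = 982326.05 − 982713.71 + 0.3086×1720.7 − 0.04193×2.63×1720.7 = -46.40 mGal
Difference = -46.40 − (-44.90) = -1.50 mGal

-1.5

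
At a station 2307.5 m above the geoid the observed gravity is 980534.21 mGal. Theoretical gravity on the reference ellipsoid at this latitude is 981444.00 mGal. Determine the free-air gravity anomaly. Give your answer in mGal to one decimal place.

Free-air correction = 0.3086 × 2307.5 = 712.09 mGal
Free-air anomaly = 980534.21 − 981444.00 + (712.09) = -197.70 mGal

-197.7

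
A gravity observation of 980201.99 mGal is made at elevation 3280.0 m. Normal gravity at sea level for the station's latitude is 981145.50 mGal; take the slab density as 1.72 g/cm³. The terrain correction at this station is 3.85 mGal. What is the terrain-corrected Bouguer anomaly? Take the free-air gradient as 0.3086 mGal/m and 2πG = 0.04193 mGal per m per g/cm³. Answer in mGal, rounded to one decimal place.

-164.0

Free-air correction = 0.3086 × 3280.0 = 1012.21 mGal
Free-air anomaly = 980201.99 − 981145.50 + (1012.21) = 68.70 mGal
Bouguer slab correction = 0.04193 × 1.72 × 3280.0 = 236.55 mGal
Simple Bouguer anomaly = 68.70 − (236.55) = -167.85 mGal
Complete Bouguer anomaly = -167.85 + 3.85 = -164.00 mGal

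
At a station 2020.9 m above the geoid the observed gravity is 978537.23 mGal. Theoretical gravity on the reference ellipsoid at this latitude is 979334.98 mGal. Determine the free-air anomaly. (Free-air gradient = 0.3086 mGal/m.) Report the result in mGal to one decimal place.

-174.1

Free-air correction = 0.3086 × 2020.9 = 623.65 mGal
Free-air anomaly = 978537.23 − 979334.98 + (623.65) = -174.10 mGal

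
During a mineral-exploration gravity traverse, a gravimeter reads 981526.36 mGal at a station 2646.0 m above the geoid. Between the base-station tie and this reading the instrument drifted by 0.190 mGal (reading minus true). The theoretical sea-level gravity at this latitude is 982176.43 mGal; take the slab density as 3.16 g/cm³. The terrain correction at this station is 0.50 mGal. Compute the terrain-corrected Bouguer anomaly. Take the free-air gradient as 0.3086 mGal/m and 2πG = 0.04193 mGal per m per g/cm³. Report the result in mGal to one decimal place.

-183.8

Drift-corrected reading = 981526.36 − (0.190) = 981526.170 mGal
Free-air correction = 0.3086 × 2646.0 = 816.56 mGal
Free-air anomaly = 981526.170 − 982176.43 + (816.56) = 166.300 mGal
Bouguer slab correction = 0.04193 × 3.16 × 2646.0 = 350.59 mGal
Simple Bouguer anomaly = 166.300 − (350.59) = -184.290 mGal
Complete Bouguer anomaly = -184.290 + 0.50 = -183.790 mGal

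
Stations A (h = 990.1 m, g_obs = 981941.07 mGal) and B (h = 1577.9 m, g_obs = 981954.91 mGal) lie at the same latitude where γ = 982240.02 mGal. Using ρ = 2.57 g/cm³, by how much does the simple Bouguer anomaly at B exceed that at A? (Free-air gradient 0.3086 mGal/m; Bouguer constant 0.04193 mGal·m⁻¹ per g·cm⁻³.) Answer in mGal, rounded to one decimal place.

131.9

Δg_SB(A) = 981941.07 − 982240.02 + 0.3086×990.1 − 0.04193×2.57×990.1 = -100.10 mGal
Δg_SB(B) = 981954.91 − 982240.02 + 0.3086×1577.9 − 0.04193×2.57×1577.9 = 31.80 mGal
Difference = 31.80 − (-100.10) = 131.90 mGal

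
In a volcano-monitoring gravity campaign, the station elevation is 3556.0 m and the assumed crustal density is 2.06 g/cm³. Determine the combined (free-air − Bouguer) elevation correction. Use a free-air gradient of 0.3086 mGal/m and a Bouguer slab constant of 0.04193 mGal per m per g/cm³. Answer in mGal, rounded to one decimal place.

790.2

Combined gradient = 0.3086 − 0.04193 × 2.06 = 0.2222242 mGal/m
Combined elevation correction = 0.2222242 × 3556.0 = 790.2 mGal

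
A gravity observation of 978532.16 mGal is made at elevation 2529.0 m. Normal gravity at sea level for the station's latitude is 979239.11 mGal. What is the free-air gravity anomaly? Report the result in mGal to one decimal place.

Free-air correction = 0.3086 × 2529.0 = 780.45 mGal
Free-air anomaly = 978532.16 − 979239.11 + (780.45) = 73.50 mGal

73.5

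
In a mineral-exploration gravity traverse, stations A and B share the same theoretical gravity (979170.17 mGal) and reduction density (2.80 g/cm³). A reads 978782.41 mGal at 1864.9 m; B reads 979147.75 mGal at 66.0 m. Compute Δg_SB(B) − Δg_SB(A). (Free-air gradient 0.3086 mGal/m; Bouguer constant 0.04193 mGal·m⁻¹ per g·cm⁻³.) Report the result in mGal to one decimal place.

21.4

Δg_SB(A) = 978782.41 − 979170.17 + 0.3086×1864.9 − 0.04193×2.80×1864.9 = -31.20 mGal
Δg_SB(B) = 979147.75 − 979170.17 + 0.3086×66.0 − 0.04193×2.80×66.0 = -9.80 mGal
Difference = -9.80 − (-31.20) = 21.40 mGal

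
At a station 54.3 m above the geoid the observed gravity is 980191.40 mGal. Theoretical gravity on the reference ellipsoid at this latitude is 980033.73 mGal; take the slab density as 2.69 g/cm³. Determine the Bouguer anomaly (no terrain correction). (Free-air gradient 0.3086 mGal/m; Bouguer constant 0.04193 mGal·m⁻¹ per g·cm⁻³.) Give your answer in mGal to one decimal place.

Free-air correction = 0.3086 × 54.3 = 16.76 mGal
Free-air anomaly = 980191.40 − 980033.73 + (16.76) = 174.43 mGal
Bouguer slab correction = 0.04193 × 2.69 × 54.3 = 6.12 mGal
Simple Bouguer anomaly = 174.43 − (6.12) = 168.31 mGal

168.3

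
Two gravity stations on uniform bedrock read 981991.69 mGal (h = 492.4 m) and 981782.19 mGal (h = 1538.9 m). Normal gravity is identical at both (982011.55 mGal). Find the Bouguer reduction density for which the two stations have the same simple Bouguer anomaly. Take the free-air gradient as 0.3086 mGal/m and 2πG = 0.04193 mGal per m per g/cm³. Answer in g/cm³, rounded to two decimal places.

2.59

Δg_obs = 981782.19 − 981991.69 = -209.50 mGal over Δh = 1538.9 − 492.4 = 1046.5 m
Equal Bouguer anomalies ⇒ Δg_obs + (0.3086 − 0.04193ρ)·Δh = 0
0.3086 − 0.04193ρ = −Δg_obs/Δh = 0.20019
ρ = (0.3086 − 0.20019) / 0.04193 = 2.59 g/cm³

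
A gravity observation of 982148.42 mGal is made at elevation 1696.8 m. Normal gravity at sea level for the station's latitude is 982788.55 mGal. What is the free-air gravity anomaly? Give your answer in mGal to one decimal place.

Free-air correction = 0.3086 × 1696.8 = 523.63 mGal
Free-air anomaly = 982148.42 − 982788.55 + (523.63) = -116.50 mGal

-116.5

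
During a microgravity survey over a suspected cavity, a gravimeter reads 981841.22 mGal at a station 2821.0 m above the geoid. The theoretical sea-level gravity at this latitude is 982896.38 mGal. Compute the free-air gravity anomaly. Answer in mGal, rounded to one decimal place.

-184.6

Free-air correction = 0.3086 × 2821.0 = 870.56 mGal
Free-air anomaly = 981841.22 − 982896.38 + (870.56) = -184.60 mGal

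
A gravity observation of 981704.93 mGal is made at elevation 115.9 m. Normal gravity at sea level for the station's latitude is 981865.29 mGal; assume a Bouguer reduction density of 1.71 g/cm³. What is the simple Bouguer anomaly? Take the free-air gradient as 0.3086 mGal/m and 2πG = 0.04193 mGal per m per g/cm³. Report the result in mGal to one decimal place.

Free-air correction = 0.3086 × 115.9 = 35.77 mGal
Free-air anomaly = 981704.93 − 981865.29 + (35.77) = -124.59 mGal
Bouguer slab correction = 0.04193 × 1.71 × 115.9 = 8.31 mGal
Simple Bouguer anomaly = -124.59 − (8.31) = -132.90 mGal

-132.9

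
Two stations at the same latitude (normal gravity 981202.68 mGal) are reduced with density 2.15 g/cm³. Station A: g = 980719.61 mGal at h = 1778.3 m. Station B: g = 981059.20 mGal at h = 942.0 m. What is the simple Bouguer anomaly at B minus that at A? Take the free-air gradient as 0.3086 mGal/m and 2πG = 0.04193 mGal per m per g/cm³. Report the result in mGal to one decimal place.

156.9

Δg_SB(A) = 980719.61 − 981202.68 + 0.3086×1778.3 − 0.04193×2.15×1778.3 = -94.60 mGal
Δg_SB(B) = 981059.20 − 981202.68 + 0.3086×942.0 − 0.04193×2.15×942.0 = 62.30 mGal
Difference = 62.30 − (-94.60) = 156.90 mGal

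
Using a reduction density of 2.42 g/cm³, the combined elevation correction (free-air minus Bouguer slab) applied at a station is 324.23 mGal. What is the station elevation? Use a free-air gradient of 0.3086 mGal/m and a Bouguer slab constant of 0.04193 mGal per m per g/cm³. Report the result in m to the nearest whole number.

1565

Combined gradient = 0.3086 − 0.04193 × 2.42 = 0.2071294 mGal/m
h = 324.23 / 0.2071294 = 1565.35 m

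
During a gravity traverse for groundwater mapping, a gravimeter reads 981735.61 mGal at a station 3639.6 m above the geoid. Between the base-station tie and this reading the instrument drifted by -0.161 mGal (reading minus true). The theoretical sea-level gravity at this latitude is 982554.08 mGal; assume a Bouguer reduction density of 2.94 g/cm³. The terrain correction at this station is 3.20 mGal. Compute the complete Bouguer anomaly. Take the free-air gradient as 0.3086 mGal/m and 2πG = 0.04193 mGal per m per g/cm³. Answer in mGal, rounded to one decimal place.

-140.6

Drift-corrected reading = 981735.61 − (-0.161) = 981735.771 mGal
Free-air correction = 0.3086 × 3639.6 = 1123.18 mGal
Free-air anomaly = 981735.771 − 982554.08 + (1123.18) = 304.871 mGal
Bouguer slab correction = 0.04193 × 2.94 × 3639.6 = 448.67 mGal
Simple Bouguer anomaly = 304.871 − (448.67) = -143.799 mGal
Complete Bouguer anomaly = -143.799 + 3.20 = -140.599 mGal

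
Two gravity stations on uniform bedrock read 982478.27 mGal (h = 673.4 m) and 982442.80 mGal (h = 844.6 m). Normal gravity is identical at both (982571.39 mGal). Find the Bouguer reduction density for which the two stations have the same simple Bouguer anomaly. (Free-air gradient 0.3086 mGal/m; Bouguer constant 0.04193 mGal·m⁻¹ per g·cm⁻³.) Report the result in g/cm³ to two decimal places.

2.42

Δg_obs = 982442.80 − 982478.27 = -35.47 mGal over Δh = 844.6 − 673.4 = 171.2 m
Equal Bouguer anomalies ⇒ Δg_obs + (0.3086 − 0.04193ρ)·Δh = 0
0.3086 − 0.04193ρ = −Δg_obs/Δh = 0.20718
ρ = (0.3086 − 0.20718) / 0.04193 = 2.42 g/cm³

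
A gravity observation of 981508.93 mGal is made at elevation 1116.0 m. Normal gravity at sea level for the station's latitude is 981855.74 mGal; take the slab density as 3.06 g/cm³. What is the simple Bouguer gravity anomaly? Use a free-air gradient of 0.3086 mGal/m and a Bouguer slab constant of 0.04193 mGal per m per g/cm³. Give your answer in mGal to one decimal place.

-145.6

Free-air correction = 0.3086 × 1116.0 = 344.40 mGal
Free-air anomaly = 981508.93 − 981855.74 + (344.40) = -2.41 mGal
Bouguer slab correction = 0.04193 × 3.06 × 1116.0 = 143.19 mGal
Simple Bouguer anomaly = -2.41 − (143.19) = -145.60 mGal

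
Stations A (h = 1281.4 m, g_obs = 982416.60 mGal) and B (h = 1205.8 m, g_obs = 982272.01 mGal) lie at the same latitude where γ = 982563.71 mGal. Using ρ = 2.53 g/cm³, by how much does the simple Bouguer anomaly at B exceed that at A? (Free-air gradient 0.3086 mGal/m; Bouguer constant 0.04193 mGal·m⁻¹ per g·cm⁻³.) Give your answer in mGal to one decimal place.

-159.9

Δg_SB(A) = 982416.60 − 982563.71 + 0.3086×1281.4 − 0.04193×2.53×1281.4 = 112.40 mGal
Δg_SB(B) = 982272.01 − 982563.71 + 0.3086×1205.8 − 0.04193×2.53×1205.8 = -47.50 mGal
Difference = -47.50 − (112.40) = -159.90 mGal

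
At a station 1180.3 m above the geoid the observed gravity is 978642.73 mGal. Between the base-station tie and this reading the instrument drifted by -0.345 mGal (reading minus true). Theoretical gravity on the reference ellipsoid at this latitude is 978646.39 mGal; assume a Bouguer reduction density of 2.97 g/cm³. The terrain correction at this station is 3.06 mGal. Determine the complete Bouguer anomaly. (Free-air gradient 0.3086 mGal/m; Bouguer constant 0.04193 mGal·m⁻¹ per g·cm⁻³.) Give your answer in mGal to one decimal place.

Drift-corrected reading = 978642.73 − (-0.345) = 978643.075 mGal
Free-air correction = 0.3086 × 1180.3 = 364.24 mGal
Free-air anomaly = 978643.075 − 978646.39 + (364.24) = 360.925 mGal
Bouguer slab correction = 0.04193 × 2.97 × 1180.3 = 146.99 mGal
Simple Bouguer anomaly = 360.925 − (146.99) = 213.935 mGal
Complete Bouguer anomaly = 213.935 + 3.06 = 216.995 mGal

217.0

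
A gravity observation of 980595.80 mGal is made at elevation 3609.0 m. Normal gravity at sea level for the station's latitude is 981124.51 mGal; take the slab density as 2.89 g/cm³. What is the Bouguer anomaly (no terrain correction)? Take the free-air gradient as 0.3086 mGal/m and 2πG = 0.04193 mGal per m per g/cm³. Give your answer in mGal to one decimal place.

Free-air correction = 0.3086 × 3609.0 = 1113.74 mGal
Free-air anomaly = 980595.80 − 981124.51 + (1113.74) = 585.03 mGal
Bouguer slab correction = 0.04193 × 2.89 × 3609.0 = 437.33 mGal
Simple Bouguer anomaly = 585.03 − (437.33) = 147.70 mGal

147.7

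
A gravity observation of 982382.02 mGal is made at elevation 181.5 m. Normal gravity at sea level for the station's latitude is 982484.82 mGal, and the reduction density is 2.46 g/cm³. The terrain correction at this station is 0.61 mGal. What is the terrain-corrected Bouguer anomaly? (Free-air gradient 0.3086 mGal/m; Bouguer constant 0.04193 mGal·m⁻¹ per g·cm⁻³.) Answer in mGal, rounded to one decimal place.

-64.9

Free-air correction = 0.3086 × 181.5 = 56.01 mGal
Free-air anomaly = 982382.02 − 982484.82 + (56.01) = -46.79 mGal
Bouguer slab correction = 0.04193 × 2.46 × 181.5 = 18.72 mGal
Simple Bouguer anomaly = -46.79 − (18.72) = -65.51 mGal
Complete Bouguer anomaly = -65.51 + 0.61 = -64.90 mGal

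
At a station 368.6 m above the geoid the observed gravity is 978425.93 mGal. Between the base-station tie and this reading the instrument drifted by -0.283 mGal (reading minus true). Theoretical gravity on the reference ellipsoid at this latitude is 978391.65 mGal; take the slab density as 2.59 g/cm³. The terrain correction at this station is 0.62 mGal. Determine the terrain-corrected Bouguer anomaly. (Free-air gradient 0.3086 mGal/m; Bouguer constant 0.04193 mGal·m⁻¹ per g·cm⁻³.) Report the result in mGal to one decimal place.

108.9

Drift-corrected reading = 978425.93 − (-0.283) = 978426.213 mGal
Free-air correction = 0.3086 × 368.6 = 113.75 mGal
Free-air anomaly = 978426.213 − 978391.65 + (113.75) = 148.313 mGal
Bouguer slab correction = 0.04193 × 2.59 × 368.6 = 40.03 mGal
Simple Bouguer anomaly = 148.313 − (40.03) = 108.283 mGal
Complete Bouguer anomaly = 108.283 + 0.62 = 108.903 mGal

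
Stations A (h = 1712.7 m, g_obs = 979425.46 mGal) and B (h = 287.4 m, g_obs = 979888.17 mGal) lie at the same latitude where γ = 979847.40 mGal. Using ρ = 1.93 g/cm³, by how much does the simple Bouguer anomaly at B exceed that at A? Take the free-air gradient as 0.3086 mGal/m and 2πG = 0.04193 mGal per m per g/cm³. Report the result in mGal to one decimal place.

138.2

Δg_SB(A) = 979425.46 − 979847.40 + 0.3086×1712.7 − 0.04193×1.93×1712.7 = -32.00 mGal
Δg_SB(B) = 979888.17 − 979847.40 + 0.3086×287.4 − 0.04193×1.93×287.4 = 106.20 mGal
Difference = 106.20 − (-32.00) = 138.20 mGal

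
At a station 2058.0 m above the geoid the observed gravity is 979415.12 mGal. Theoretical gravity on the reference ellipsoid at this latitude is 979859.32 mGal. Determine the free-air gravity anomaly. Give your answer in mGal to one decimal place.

190.9

Free-air correction = 0.3086 × 2058.0 = 635.10 mGal
Free-air anomaly = 979415.12 − 979859.32 + (635.10) = 190.90 mGal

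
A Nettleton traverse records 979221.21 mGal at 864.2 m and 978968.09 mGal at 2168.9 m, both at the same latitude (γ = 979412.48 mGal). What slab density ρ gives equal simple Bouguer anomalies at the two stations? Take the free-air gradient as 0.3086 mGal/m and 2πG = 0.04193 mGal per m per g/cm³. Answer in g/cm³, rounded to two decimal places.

2.73

Δg_obs = 978968.09 − 979221.21 = -253.12 mGal over Δh = 2168.9 − 864.2 = 1304.7 m
Equal Bouguer anomalies ⇒ Δg_obs + (0.3086 − 0.04193ρ)·Δh = 0
0.3086 − 0.04193ρ = −Δg_obs/Δh = 0.19401
ρ = (0.3086 − 0.19401) / 0.04193 = 2.73 g/cm³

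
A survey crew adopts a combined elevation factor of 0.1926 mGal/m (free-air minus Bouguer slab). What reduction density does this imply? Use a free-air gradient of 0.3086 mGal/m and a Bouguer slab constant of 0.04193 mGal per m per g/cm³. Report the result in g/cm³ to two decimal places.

0.1926 = 0.3086 − 0.04193 × ρ
ρ = (0.3086 − 0.1926) / 0.04193 = 2.77 g/cm³

2.77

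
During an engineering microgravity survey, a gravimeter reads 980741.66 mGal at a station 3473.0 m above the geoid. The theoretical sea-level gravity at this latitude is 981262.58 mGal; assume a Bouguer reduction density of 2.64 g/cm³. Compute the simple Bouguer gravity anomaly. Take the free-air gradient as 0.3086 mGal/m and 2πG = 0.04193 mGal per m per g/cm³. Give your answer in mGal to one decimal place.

Free-air correction = 0.3086 × 3473.0 = 1071.77 mGal
Free-air anomaly = 980741.66 − 981262.58 + (1071.77) = 550.85 mGal
Bouguer slab correction = 0.04193 × 2.64 × 3473.0 = 384.44 mGal
Simple Bouguer anomaly = 550.85 − (384.44) = 166.41 mGal

166.4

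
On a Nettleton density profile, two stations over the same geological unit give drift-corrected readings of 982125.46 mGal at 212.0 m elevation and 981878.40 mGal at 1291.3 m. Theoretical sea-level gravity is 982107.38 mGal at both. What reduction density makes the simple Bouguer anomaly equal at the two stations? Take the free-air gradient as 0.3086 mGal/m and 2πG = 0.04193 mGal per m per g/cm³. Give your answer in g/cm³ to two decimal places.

1.90

Δg_obs = 981878.40 − 982125.46 = -247.06 mGal over Δh = 1291.3 − 212.0 = 1079.3 m
Equal Bouguer anomalies ⇒ Δg_obs + (0.3086 − 0.04193ρ)·Δh = 0
0.3086 − 0.04193ρ = −Δg_obs/Δh = 0.22891
ρ = (0.3086 − 0.22891) / 0.04193 = 1.90 g/cm³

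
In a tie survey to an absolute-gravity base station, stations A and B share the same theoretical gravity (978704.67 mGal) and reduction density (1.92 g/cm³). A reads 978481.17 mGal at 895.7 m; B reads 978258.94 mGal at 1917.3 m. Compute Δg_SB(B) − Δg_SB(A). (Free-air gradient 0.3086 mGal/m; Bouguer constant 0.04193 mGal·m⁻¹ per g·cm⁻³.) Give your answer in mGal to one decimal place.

Δg_SB(A) = 978481.17 − 978704.67 + 0.3086×895.7 − 0.04193×1.92×895.7 = -19.20 mGal
Δg_SB(B) = 978258.94 − 978704.67 + 0.3086×1917.3 − 0.04193×1.92×1917.3 = -8.40 mGal
Difference = -8.40 − (-19.20) = 10.80 mGal

10.8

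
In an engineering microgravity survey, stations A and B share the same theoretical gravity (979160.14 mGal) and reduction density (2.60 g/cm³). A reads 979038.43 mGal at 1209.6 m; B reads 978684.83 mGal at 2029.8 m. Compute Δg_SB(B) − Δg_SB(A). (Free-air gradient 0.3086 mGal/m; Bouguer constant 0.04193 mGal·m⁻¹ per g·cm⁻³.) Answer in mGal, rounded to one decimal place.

Δg_SB(A) = 979038.43 − 979160.14 + 0.3086×1209.6 − 0.04193×2.60×1209.6 = 119.70 mGal
Δg_SB(B) = 978684.83 − 979160.14 + 0.3086×2029.8 − 0.04193×2.60×2029.8 = -70.20 mGal
Difference = -70.20 − (119.70) = -189.90 mGal

-189.9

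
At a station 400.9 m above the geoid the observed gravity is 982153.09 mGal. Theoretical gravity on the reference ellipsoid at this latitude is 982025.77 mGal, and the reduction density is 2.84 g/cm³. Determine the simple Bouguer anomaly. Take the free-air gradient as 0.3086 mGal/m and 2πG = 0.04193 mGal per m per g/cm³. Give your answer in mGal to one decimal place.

Free-air correction = 0.3086 × 400.9 = 123.72 mGal
Free-air anomaly = 982153.09 − 982025.77 + (123.72) = 251.04 mGal
Bouguer slab correction = 0.04193 × 2.84 × 400.9 = 47.74 mGal
Simple Bouguer anomaly = 251.04 − (47.74) = 203.30 mGal

203.3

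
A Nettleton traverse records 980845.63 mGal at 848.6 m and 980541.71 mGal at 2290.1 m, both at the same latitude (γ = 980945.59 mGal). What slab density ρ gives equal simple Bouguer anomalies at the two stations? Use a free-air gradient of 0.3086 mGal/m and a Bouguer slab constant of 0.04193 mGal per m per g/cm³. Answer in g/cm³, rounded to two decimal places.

2.33

Δg_obs = 980541.71 − 980845.63 = -303.92 mGal over Δh = 2290.1 − 848.6 = 1441.5 m
Equal Bouguer anomalies ⇒ Δg_obs + (0.3086 − 0.04193ρ)·Δh = 0
0.3086 − 0.04193ρ = −Δg_obs/Δh = 0.21084
ρ = (0.3086 − 0.21084) / 0.04193 = 2.33 g/cm³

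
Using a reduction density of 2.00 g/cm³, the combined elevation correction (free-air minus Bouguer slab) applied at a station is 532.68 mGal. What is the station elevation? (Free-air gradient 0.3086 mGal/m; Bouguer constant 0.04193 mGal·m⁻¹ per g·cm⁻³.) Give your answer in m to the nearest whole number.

Combined gradient = 0.3086 − 0.04193 × 2.00 = 0.2247400 mGal/m
h = 532.68 / 0.2247400 = 2370.21 m

2370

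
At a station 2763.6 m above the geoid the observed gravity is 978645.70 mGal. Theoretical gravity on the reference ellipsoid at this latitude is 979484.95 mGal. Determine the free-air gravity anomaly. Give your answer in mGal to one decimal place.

13.6

Free-air correction = 0.3086 × 2763.6 = 852.85 mGal
Free-air anomaly = 978645.70 − 979484.95 + (852.85) = 13.60 mGal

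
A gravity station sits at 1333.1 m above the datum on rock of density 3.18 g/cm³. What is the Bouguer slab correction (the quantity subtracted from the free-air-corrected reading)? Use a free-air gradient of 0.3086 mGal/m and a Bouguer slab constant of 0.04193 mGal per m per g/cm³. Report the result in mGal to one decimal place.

Bouguer slab correction = 0.04193 × 3.18 × 1333.1 = 177.8 mGal

177.8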